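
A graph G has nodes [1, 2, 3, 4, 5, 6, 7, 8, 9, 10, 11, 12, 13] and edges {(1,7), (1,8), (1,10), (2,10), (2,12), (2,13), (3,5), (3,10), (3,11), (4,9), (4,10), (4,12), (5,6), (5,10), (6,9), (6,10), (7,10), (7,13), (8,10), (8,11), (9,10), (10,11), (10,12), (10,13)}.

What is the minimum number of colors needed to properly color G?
Clique number ω(G) = 3 (lower bound: χ ≥ ω).
The clique on [1, 8, 10] has size 3, forcing χ ≥ 3, and the coloring below uses 3 colors, so χ(G) = 3.
A valid 3-coloring: color 1: [10]; color 2: [1, 5, 9, 11, 12, 13]; color 3: [2, 3, 4, 6, 7, 8].

χ(G) = 3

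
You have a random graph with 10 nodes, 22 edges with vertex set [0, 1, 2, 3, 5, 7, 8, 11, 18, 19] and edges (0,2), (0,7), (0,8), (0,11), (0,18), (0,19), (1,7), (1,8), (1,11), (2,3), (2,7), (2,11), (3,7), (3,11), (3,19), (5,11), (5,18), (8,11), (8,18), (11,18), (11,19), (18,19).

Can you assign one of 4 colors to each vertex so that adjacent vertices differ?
Yes, G is 4-colorable

A valid 4-coloring: color 1: [7, 11]; color 2: [0, 1, 3, 5]; color 3: [2, 18]; color 4: [8, 19].
(χ(G) = 4 ≤ 4.)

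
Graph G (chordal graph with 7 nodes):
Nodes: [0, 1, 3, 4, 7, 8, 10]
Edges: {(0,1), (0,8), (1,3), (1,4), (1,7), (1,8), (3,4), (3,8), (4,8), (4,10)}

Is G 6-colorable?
Yes, G is 6-colorable

A valid 6-coloring: color 1: [1, 10]; color 2: [0, 4, 7]; color 3: [8]; color 4: [3].
(χ(G) = 4 ≤ 6.)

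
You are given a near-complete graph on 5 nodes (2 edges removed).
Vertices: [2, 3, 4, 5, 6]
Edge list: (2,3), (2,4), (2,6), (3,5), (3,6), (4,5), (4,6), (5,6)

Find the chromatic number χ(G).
χ(G) = 3

Clique number ω(G) = 3 (lower bound: χ ≥ ω).
The clique on [2, 3, 6] has size 3, forcing χ ≥ 3, and the coloring below uses 3 colors, so χ(G) = 3.
A valid 3-coloring: color 1: [6]; color 2: [3, 4]; color 3: [2, 5].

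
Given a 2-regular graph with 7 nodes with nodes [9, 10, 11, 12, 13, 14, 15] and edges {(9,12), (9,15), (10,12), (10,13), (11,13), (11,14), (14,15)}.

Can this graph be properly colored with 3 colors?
Yes, G is 3-colorable

A valid 3-coloring: color 1: [10, 11, 15]; color 2: [9, 13, 14]; color 3: [12].
(χ(G) = 3 ≤ 3.)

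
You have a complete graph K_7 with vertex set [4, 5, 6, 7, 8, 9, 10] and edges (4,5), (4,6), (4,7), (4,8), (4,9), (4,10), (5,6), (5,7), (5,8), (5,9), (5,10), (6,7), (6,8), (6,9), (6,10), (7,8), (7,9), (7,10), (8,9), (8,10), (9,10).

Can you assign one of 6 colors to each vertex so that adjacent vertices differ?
No, G is not 6-colorable

The clique on vertices [4, 5, 6, 7, 8, 9, 10] has size 7 > 6, so it alone needs 7 colors.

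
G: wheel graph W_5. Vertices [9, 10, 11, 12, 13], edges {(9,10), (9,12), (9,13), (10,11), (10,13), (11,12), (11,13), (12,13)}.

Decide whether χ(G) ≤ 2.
The clique on vertices [9, 10, 13] has size 3 > 2, so it alone needs 3 colors.

No, G is not 2-colorable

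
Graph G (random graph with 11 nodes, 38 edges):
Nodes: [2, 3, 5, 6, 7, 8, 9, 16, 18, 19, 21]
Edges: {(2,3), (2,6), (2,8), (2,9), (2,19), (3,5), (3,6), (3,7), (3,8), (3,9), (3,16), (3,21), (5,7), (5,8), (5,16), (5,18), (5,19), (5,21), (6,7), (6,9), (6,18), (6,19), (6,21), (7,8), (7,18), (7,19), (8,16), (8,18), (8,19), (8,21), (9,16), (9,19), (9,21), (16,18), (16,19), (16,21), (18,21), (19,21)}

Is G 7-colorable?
Yes, G is 7-colorable

A valid 7-coloring: color 1: [3, 18, 19]; color 2: [8, 9]; color 3: [2, 7, 21]; color 4: [6, 16]; color 5: [5].
(χ(G) = 5 ≤ 7.)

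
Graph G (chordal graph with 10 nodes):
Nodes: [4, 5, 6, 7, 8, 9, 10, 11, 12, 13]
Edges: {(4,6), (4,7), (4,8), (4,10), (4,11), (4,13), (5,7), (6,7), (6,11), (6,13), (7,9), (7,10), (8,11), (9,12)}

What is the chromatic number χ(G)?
Clique number ω(G) = 3 (lower bound: χ ≥ ω).
The clique on [4, 8, 11] has size 3, forcing χ ≥ 3, and the coloring below uses 3 colors, so χ(G) = 3.
A valid 3-coloring: color 1: [4, 5, 9]; color 2: [7, 11, 12, 13]; color 3: [6, 8, 10].

χ(G) = 3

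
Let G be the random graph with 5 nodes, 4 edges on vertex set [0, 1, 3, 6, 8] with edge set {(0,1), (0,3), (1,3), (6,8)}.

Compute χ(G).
χ(G) = 3

Clique number ω(G) = 3 (lower bound: χ ≥ ω).
The clique on [0, 1, 3] has size 3, forcing χ ≥ 3, and the coloring below uses 3 colors, so χ(G) = 3.
A valid 3-coloring: color 1: [3, 8]; color 2: [0, 6]; color 3: [1].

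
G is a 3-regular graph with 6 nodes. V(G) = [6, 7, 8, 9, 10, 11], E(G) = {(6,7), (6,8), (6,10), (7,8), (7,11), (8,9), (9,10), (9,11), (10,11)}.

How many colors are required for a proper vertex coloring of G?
χ(G) = 3

Clique number ω(G) = 3 (lower bound: χ ≥ ω).
The clique on [9, 10, 11] has size 3, forcing χ ≥ 3, and the coloring below uses 3 colors, so χ(G) = 3.
A valid 3-coloring: color 1: [8, 11]; color 2: [7, 10]; color 3: [6, 9].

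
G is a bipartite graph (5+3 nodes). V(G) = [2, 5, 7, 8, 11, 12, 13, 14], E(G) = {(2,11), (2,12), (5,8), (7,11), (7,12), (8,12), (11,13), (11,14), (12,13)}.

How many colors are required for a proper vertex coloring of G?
Clique number ω(G) = 2 (lower bound: χ ≥ ω).
The graph is bipartite (no odd cycle), so 2 colors suffice: χ(G) = 2.
A valid 2-coloring: color 1: [5, 11, 12]; color 2: [2, 7, 8, 13, 14].

χ(G) = 2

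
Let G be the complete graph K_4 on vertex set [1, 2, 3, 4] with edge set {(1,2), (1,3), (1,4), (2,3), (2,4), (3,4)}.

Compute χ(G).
χ(G) = 4

Clique number ω(G) = 4 (lower bound: χ ≥ ω).
The clique on [1, 2, 3, 4] has size 4, forcing χ ≥ 4, and the coloring below uses 4 colors, so χ(G) = 4.
A valid 4-coloring: color 1: [2]; color 2: [1]; color 3: [3]; color 4: [4].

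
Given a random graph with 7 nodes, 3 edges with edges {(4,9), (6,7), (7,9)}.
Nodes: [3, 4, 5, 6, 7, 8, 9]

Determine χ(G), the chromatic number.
Clique number ω(G) = 2 (lower bound: χ ≥ ω).
The graph is bipartite (no odd cycle), so 2 colors suffice: χ(G) = 2.
A valid 2-coloring: color 1: [3, 4, 5, 7, 8]; color 2: [6, 9].

χ(G) = 2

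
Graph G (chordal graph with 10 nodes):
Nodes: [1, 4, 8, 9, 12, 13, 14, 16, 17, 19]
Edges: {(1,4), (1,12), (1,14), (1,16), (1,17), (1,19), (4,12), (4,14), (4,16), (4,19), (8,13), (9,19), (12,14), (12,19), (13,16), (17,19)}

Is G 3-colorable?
No, G is not 3-colorable

The clique on vertices [1, 4, 12, 19] has size 4 > 3, so it alone needs 4 colors.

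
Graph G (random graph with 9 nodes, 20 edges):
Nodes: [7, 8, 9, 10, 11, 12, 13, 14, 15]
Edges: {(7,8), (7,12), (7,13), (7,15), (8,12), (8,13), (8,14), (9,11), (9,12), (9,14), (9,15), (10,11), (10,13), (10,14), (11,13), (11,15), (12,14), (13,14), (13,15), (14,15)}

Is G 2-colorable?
The clique on vertices [9, 11, 15] has size 3 > 2, so it alone needs 3 colors.

No, G is not 2-colorable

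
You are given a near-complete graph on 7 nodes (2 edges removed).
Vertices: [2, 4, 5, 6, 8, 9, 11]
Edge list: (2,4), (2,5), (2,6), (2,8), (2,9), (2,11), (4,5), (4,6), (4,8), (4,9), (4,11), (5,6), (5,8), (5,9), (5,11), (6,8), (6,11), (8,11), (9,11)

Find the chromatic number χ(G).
Clique number ω(G) = 6 (lower bound: χ ≥ ω).
The clique on [2, 4, 5, 6, 8, 11] has size 6, forcing χ ≥ 6, and the coloring below uses 6 colors, so χ(G) = 6.
A valid 6-coloring: color 1: [2]; color 2: [5]; color 3: [11]; color 4: [4]; color 5: [6, 9]; color 6: [8].

χ(G) = 6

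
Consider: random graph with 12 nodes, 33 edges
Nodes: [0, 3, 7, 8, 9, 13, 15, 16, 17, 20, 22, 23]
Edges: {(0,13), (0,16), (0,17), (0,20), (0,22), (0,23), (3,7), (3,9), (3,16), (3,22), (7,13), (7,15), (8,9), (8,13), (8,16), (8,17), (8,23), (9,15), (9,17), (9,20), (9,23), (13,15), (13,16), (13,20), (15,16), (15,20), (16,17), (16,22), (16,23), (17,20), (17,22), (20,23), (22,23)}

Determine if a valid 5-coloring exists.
Yes, G is 5-colorable

A valid 5-coloring: color 1: [7, 9, 16]; color 2: [3, 13, 17, 23]; color 3: [0, 8, 15]; color 4: [20, 22].
(χ(G) = 4 ≤ 5.)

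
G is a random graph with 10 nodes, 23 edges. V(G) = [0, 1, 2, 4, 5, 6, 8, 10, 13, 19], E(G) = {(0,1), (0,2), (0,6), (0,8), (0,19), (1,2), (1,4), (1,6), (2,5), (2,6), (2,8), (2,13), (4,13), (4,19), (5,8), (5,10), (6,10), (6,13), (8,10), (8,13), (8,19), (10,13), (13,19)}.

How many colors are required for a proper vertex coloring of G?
χ(G) = 4

Clique number ω(G) = 4 (lower bound: χ ≥ ω).
The clique on [0, 1, 2, 6] has size 4, forcing χ ≥ 4, and the coloring below uses 4 colors, so χ(G) = 4.
A valid 4-coloring: color 1: [2, 10, 19]; color 2: [1, 5, 13]; color 3: [4, 6, 8]; color 4: [0].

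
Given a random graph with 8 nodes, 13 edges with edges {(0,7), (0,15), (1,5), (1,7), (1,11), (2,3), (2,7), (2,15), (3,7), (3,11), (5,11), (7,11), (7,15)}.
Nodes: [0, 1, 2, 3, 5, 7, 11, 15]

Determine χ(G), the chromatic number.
Clique number ω(G) = 3 (lower bound: χ ≥ ω).
The clique on [1, 5, 11] has size 3, forcing χ ≥ 3, and the coloring below uses 3 colors, so χ(G) = 3.
A valid 3-coloring: color 1: [5, 7]; color 2: [0, 2, 11]; color 3: [1, 3, 15].

χ(G) = 3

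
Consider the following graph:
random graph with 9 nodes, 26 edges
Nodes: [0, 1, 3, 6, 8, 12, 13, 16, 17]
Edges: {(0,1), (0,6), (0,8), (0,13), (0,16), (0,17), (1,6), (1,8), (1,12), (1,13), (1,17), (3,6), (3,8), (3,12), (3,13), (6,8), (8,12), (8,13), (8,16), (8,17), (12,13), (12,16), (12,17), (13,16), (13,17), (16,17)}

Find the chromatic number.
Clique number ω(G) = 5 (lower bound: χ ≥ ω).
The clique on [0, 8, 13, 16, 17] has size 5, forcing χ ≥ 5, and the coloring below uses 5 colors, so χ(G) = 5.
A valid 5-coloring: color 1: [8]; color 2: [6, 13]; color 3: [1, 3, 16]; color 4: [0, 12]; color 5: [17].

χ(G) = 5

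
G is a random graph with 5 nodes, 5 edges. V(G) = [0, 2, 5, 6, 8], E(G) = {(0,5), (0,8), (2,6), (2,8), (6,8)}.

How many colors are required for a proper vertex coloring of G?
Clique number ω(G) = 3 (lower bound: χ ≥ ω).
The clique on [2, 6, 8] has size 3, forcing χ ≥ 3, and the coloring below uses 3 colors, so χ(G) = 3.
A valid 3-coloring: color 1: [5, 8]; color 2: [0, 6]; color 3: [2].

χ(G) = 3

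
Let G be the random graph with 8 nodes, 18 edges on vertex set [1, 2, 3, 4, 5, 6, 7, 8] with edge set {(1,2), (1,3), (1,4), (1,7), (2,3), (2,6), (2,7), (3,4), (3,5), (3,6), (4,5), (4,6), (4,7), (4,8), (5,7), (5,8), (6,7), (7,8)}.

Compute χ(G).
Clique number ω(G) = 4 (lower bound: χ ≥ ω).
The clique on [4, 5, 7, 8] has size 4, forcing χ ≥ 4, and the coloring below uses 4 colors, so χ(G) = 4.
A valid 4-coloring: color 1: [2, 4]; color 2: [3, 7]; color 3: [1, 5, 6]; color 4: [8].

χ(G) = 4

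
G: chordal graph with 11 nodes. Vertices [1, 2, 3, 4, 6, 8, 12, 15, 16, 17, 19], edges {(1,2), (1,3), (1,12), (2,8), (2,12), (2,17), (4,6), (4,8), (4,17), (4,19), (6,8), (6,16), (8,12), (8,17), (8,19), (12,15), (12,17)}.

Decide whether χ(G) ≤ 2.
No, G is not 2-colorable

The clique on vertices [2, 8, 12, 17] has size 4 > 2, so it alone needs 4 colors.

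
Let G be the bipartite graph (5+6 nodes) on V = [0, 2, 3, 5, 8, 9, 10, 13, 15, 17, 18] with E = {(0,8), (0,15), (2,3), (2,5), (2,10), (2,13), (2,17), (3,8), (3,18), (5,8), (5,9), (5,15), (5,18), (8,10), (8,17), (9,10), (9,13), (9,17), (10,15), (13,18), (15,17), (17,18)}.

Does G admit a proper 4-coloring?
Yes, G is 4-colorable

A valid 4-coloring: color 1: [2, 8, 9, 15, 18]; color 2: [0, 3, 5, 10, 13, 17].
(χ(G) = 2 ≤ 4.)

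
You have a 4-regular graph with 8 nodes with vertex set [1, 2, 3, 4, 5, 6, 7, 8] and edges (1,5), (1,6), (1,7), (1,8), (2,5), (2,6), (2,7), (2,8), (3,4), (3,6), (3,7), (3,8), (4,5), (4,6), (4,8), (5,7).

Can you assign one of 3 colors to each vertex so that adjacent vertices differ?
Yes, G is 3-colorable

A valid 3-coloring: color 1: [1, 2, 3]; color 2: [5, 6, 8]; color 3: [4, 7].
(χ(G) = 3 ≤ 3.)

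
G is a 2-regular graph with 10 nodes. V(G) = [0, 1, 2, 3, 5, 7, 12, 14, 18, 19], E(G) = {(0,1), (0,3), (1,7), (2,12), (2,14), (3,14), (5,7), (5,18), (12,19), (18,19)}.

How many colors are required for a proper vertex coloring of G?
Clique number ω(G) = 2 (lower bound: χ ≥ ω).
The graph is bipartite (no odd cycle), so 2 colors suffice: χ(G) = 2.
A valid 2-coloring: color 1: [1, 2, 3, 5, 19]; color 2: [0, 7, 12, 14, 18].

χ(G) = 2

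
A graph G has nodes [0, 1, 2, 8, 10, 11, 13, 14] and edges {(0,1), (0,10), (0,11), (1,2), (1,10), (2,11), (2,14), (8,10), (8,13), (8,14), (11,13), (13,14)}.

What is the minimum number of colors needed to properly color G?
χ(G) = 3

Clique number ω(G) = 3 (lower bound: χ ≥ ω).
The clique on [0, 1, 10] has size 3, forcing χ ≥ 3, and the coloring below uses 3 colors, so χ(G) = 3.
A valid 3-coloring: color 1: [0, 2, 8]; color 2: [1, 13]; color 3: [10, 11, 14].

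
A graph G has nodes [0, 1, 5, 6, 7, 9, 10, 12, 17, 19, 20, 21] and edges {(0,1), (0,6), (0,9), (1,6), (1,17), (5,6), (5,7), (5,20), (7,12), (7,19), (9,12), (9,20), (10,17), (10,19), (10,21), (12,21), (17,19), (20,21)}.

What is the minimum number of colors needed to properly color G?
Clique number ω(G) = 3 (lower bound: χ ≥ ω).
The clique on [0, 1, 6] has size 3, forcing χ ≥ 3, and the coloring below uses 3 colors, so χ(G) = 3.
A valid 3-coloring: color 1: [6, 7, 9, 17, 21]; color 2: [0, 5, 12, 19]; color 3: [1, 10, 20].

χ(G) = 3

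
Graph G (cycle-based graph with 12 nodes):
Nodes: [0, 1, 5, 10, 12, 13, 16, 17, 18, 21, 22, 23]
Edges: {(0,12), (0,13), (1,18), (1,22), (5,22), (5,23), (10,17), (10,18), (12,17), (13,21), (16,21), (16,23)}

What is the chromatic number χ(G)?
Clique number ω(G) = 2 (lower bound: χ ≥ ω).
The graph is bipartite (no odd cycle), so 2 colors suffice: χ(G) = 2.
A valid 2-coloring: color 1: [0, 17, 18, 21, 22, 23]; color 2: [1, 5, 10, 12, 13, 16].

χ(G) = 2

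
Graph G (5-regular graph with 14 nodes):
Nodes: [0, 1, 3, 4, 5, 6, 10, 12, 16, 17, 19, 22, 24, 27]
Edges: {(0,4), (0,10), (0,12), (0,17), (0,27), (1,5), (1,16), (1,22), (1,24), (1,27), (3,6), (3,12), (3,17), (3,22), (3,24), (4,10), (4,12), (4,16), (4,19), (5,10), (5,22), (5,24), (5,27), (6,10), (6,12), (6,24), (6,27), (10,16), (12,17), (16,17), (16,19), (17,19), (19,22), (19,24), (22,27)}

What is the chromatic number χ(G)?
χ(G) = 4

Clique number ω(G) = 4 (lower bound: χ ≥ ω).
The clique on [1, 5, 22, 27] has size 4, forcing χ ≥ 4, and the coloring below uses 4 colors, so χ(G) = 4.
A valid 4-coloring: color 1: [10, 12, 19, 27]; color 2: [0, 3, 5, 16]; color 3: [4, 17, 22, 24]; color 4: [1, 6].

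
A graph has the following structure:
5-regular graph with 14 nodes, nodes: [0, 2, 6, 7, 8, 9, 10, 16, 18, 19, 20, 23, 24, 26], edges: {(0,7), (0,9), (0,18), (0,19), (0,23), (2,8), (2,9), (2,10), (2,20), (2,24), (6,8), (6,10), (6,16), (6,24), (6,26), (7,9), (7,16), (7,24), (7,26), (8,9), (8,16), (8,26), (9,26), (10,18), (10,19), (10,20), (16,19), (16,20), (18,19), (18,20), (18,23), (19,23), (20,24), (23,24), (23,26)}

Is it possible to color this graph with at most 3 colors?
No, G is not 3-colorable

The clique on vertices [0, 18, 19, 23] has size 4 > 3, so it alone needs 4 colors.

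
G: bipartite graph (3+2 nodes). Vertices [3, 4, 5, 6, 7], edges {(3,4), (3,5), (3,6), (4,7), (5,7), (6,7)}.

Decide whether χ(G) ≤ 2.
A valid 2-coloring: color 1: [3, 7]; color 2: [4, 5, 6].
(χ(G) = 2 ≤ 2.)

Yes, G is 2-colorable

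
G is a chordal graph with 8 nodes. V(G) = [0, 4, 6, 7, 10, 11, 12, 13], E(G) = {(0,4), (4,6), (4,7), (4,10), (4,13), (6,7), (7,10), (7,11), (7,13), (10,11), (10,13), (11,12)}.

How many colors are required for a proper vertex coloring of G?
Clique number ω(G) = 4 (lower bound: χ ≥ ω).
The clique on [4, 7, 10, 13] has size 4, forcing χ ≥ 4, and the coloring below uses 4 colors, so χ(G) = 4.
A valid 4-coloring: color 1: [4, 11]; color 2: [0, 7, 12]; color 3: [6, 10]; color 4: [13].

χ(G) = 4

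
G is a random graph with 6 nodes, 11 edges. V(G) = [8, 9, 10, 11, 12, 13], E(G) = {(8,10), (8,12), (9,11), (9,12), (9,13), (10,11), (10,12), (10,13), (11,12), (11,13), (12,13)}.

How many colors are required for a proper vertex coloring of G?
Clique number ω(G) = 4 (lower bound: χ ≥ ω).
The clique on [9, 11, 12, 13] has size 4, forcing χ ≥ 4, and the coloring below uses 4 colors, so χ(G) = 4.
A valid 4-coloring: color 1: [12]; color 2: [8, 11]; color 3: [13]; color 4: [9, 10].

χ(G) = 4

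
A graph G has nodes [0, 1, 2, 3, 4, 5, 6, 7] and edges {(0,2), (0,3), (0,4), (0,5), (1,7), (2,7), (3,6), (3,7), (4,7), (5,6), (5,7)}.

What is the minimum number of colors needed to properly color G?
χ(G) = 2

Clique number ω(G) = 2 (lower bound: χ ≥ ω).
The graph is bipartite (no odd cycle), so 2 colors suffice: χ(G) = 2.
A valid 2-coloring: color 1: [0, 6, 7]; color 2: [1, 2, 3, 4, 5].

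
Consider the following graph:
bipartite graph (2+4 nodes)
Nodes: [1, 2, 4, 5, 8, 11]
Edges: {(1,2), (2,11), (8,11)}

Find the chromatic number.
Clique number ω(G) = 2 (lower bound: χ ≥ ω).
The graph is bipartite (no odd cycle), so 2 colors suffice: χ(G) = 2.
A valid 2-coloring: color 1: [1, 4, 5, 11]; color 2: [2, 8].

χ(G) = 2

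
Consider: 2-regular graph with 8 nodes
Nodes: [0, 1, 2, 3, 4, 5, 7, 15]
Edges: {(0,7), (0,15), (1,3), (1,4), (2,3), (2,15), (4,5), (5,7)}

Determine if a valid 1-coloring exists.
No, G is not 1-colorable

Edge (0,7) forces its endpoints to differ, so 1 color is not enough.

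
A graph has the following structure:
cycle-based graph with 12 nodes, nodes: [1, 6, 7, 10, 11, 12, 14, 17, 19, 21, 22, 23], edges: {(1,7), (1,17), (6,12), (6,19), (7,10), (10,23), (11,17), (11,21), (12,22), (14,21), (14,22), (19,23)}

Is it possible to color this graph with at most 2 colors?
A valid 2-coloring: color 1: [1, 10, 11, 12, 14, 19]; color 2: [6, 7, 17, 21, 22, 23].
(χ(G) = 2 ≤ 2.)

Yes, G is 2-colorable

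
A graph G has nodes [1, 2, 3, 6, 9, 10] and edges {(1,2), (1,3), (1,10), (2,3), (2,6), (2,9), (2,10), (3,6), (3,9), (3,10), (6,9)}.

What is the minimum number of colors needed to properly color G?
Clique number ω(G) = 4 (lower bound: χ ≥ ω).
The clique on [1, 2, 3, 10] has size 4, forcing χ ≥ 4, and the coloring below uses 4 colors, so χ(G) = 4.
A valid 4-coloring: color 1: [2]; color 2: [3]; color 3: [6, 10]; color 4: [1, 9].

χ(G) = 4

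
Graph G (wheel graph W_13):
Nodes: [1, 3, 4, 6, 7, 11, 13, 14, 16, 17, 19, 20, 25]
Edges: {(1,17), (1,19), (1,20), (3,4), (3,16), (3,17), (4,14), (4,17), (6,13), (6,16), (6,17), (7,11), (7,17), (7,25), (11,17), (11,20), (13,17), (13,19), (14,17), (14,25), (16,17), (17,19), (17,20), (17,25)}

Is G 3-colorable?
A valid 3-coloring: color 1: [17]; color 2: [3, 6, 7, 14, 19, 20]; color 3: [1, 4, 11, 13, 16, 25].
(χ(G) = 3 ≤ 3.)

Yes, G is 3-colorable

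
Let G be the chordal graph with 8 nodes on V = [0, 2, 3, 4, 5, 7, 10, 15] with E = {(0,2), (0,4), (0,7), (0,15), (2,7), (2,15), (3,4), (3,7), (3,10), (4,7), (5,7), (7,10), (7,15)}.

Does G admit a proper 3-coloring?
No, G is not 3-colorable

The clique on vertices [0, 2, 7, 15] has size 4 > 3, so it alone needs 4 colors.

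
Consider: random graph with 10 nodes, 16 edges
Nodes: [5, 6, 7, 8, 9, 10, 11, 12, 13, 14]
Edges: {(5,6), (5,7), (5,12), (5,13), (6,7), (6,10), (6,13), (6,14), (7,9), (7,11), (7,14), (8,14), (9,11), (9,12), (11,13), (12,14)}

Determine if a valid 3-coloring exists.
A valid 3-coloring: color 1: [6, 8, 9]; color 2: [7, 10, 12, 13]; color 3: [5, 11, 14].
(χ(G) = 3 ≤ 3.)

Yes, G is 3-colorable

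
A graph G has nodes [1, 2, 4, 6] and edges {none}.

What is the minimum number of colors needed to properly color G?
χ(G) = 1

Clique number ω(G) = 1 (lower bound: χ ≥ ω).
The graph has no edges, so one color suffices: χ(G) = 1.
A valid 1-coloring: color 1: [1, 2, 4, 6].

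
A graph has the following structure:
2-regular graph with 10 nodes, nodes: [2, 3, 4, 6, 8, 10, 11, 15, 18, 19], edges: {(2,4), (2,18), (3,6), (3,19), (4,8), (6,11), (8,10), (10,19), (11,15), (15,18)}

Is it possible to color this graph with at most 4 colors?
A valid 4-coloring: color 1: [3, 4, 10, 11, 18]; color 2: [2, 6, 8, 15, 19].
(χ(G) = 2 ≤ 4.)

Yes, G is 4-colorable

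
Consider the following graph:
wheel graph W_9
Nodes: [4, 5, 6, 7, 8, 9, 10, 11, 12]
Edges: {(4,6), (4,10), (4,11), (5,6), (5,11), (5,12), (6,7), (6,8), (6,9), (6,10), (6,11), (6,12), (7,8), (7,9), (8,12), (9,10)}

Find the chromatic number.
χ(G) = 3

Clique number ω(G) = 3 (lower bound: χ ≥ ω).
The clique on [4, 6, 10] has size 3, forcing χ ≥ 3, and the coloring below uses 3 colors, so χ(G) = 3.
A valid 3-coloring: color 1: [6]; color 2: [4, 5, 8, 9]; color 3: [7, 10, 11, 12].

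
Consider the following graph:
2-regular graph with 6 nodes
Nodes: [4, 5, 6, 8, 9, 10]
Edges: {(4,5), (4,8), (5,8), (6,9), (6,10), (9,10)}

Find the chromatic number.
Clique number ω(G) = 3 (lower bound: χ ≥ ω).
The clique on [6, 9, 10] has size 3, forcing χ ≥ 3, and the coloring below uses 3 colors, so χ(G) = 3.
A valid 3-coloring: color 1: [8, 10]; color 2: [5, 6]; color 3: [4, 9].

χ(G) = 3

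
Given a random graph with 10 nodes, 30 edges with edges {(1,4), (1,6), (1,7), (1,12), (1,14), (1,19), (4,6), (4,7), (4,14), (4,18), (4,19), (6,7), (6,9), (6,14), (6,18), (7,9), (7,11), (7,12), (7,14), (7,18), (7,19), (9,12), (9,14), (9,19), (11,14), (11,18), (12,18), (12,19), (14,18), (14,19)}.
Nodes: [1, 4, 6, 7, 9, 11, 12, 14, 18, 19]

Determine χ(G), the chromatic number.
Clique number ω(G) = 5 (lower bound: χ ≥ ω).
The clique on [1, 4, 7, 14, 19] has size 5, forcing χ ≥ 5, and the coloring below uses 5 colors, so χ(G) = 5.
A valid 5-coloring: color 1: [7]; color 2: [12, 14]; color 3: [4, 9, 11]; color 4: [6, 19]; color 5: [1, 18].

χ(G) = 5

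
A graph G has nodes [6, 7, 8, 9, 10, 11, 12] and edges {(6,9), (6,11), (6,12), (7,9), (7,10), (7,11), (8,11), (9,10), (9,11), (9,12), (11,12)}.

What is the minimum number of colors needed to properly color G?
χ(G) = 4

Clique number ω(G) = 4 (lower bound: χ ≥ ω).
The clique on [6, 9, 11, 12] has size 4, forcing χ ≥ 4, and the coloring below uses 4 colors, so χ(G) = 4.
A valid 4-coloring: color 1: [8, 9]; color 2: [10, 11]; color 3: [7, 12]; color 4: [6].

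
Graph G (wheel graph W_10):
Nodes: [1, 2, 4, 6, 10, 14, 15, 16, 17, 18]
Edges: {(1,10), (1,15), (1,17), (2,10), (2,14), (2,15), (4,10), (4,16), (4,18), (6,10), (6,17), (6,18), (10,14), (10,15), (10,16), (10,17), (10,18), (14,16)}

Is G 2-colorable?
The clique on vertices [1, 10, 17] has size 3 > 2, so it alone needs 3 colors.

No, G is not 2-colorable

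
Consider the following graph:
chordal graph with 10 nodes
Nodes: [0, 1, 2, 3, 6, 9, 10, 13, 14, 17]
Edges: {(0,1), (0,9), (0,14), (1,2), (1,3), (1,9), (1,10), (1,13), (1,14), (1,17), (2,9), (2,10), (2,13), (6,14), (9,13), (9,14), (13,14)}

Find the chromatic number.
Clique number ω(G) = 4 (lower bound: χ ≥ ω).
The clique on [0, 1, 9, 14] has size 4, forcing χ ≥ 4, and the coloring below uses 4 colors, so χ(G) = 4.
A valid 4-coloring: color 1: [1, 6]; color 2: [3, 9, 10, 17]; color 3: [2, 14]; color 4: [0, 13].

χ(G) = 4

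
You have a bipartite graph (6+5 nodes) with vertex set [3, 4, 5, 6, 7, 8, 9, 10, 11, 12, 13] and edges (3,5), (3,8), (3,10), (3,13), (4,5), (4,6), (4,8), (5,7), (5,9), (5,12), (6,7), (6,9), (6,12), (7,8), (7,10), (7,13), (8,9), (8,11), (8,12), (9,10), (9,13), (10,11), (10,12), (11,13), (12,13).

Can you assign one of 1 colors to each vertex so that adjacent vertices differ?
No, G is not 1-colorable

Edge (3,5) forces its endpoints to differ, so 1 color is not enough.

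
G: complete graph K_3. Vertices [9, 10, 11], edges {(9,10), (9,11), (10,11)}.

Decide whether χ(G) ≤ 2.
The clique on vertices [9, 10, 11] has size 3 > 2, so it alone needs 3 colors.

No, G is not 2-colorable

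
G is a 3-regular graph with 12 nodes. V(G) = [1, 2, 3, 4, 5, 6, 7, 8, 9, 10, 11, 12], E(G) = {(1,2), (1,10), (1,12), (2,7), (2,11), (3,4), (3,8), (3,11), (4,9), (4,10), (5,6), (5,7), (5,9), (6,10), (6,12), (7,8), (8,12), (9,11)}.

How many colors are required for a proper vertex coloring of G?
Clique number ω(G) = 2 (lower bound: χ ≥ ω).
Odd cycle [2, 11, 3, 8, 7] needs 3 colors (χ ≥ 3).
The coloring below uses 3 colors, so χ(G) = 3.
A valid 3-coloring: color 1: [3, 7, 9, 10, 12]; color 2: [1, 4, 6, 8, 11]; color 3: [2, 5].

χ(G) = 3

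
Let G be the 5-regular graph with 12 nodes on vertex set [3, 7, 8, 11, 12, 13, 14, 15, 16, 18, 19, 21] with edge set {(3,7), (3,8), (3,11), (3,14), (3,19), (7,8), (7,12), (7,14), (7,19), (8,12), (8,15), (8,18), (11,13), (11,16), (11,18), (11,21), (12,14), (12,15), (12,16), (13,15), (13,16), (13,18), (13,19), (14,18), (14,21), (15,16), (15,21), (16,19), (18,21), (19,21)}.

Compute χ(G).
Clique number ω(G) = 3 (lower bound: χ ≥ ω).
Suppose a proper 3-coloring c exists. The clique [3, 7, 8] takes 3 distinct colors; by symmetry let c(3) = 1, c(7) = 2, c(8) = 3.
- Vertex 12: neighbors [7, 8] already have colors [2, 3] ⇒ c(12) = 1.
- Vertex 15: neighbors [12, 8] already have colors [1, 3] ⇒ c(15) = 2.
- Vertex 16: neighbors [12, 15] already have colors [1, 2] ⇒ c(16) = 3.
- Vertex 19: neighbors [3, 7, 16] already have colors [1, 2, 3] — all 3 colors blocked. Contradiction.
The forced assignments end in a contradiction, so G has no proper 3-coloring (χ ≥ 4).
The coloring below uses 4 colors, so χ(G) = 4.
A valid 4-coloring: color 1: [3, 16, 18]; color 2: [7, 11, 15]; color 3: [12, 13, 21]; color 4: [8, 14, 19].

χ(G) = 4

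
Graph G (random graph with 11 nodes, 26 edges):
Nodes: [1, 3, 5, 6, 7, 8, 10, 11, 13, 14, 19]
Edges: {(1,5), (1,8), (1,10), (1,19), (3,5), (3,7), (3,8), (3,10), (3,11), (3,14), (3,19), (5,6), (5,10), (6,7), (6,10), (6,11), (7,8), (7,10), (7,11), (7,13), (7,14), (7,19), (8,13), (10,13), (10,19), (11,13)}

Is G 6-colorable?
A valid 6-coloring: color 1: [1, 7]; color 2: [8, 10, 11, 14]; color 3: [3, 6, 13]; color 4: [5, 19].
(χ(G) = 4 ≤ 6.)

Yes, G is 6-colorable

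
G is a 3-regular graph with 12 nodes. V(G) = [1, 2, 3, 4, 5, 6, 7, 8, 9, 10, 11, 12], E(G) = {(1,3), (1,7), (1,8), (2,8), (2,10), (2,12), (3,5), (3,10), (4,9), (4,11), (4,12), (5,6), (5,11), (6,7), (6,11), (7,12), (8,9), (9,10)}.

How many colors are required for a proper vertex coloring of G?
Clique number ω(G) = 3 (lower bound: χ ≥ ω).
The clique on [5, 6, 11] has size 3, forcing χ ≥ 3, and the coloring below uses 3 colors, so χ(G) = 3.
A valid 3-coloring: color 1: [1, 9, 11, 12]; color 2: [2, 3, 4, 6]; color 3: [5, 7, 8, 10].

χ(G) = 3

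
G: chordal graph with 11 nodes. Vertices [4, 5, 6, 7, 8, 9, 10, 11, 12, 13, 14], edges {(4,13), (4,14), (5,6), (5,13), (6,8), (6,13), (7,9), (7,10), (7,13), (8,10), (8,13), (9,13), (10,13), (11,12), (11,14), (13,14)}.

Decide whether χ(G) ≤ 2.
The clique on vertices [4, 13, 14] has size 3 > 2, so it alone needs 3 colors.

No, G is not 2-colorable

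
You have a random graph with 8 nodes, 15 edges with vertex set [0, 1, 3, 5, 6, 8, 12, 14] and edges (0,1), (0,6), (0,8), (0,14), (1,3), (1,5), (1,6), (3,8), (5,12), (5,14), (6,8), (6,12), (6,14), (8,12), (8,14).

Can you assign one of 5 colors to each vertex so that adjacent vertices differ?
Yes, G is 5-colorable

A valid 5-coloring: color 1: [1, 8]; color 2: [3, 5, 6]; color 3: [0, 12]; color 4: [14].
(χ(G) = 4 ≤ 5.)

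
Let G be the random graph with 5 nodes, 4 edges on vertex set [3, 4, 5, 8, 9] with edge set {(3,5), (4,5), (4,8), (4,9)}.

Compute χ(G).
Clique number ω(G) = 2 (lower bound: χ ≥ ω).
The graph is bipartite (no odd cycle), so 2 colors suffice: χ(G) = 2.
A valid 2-coloring: color 1: [3, 4]; color 2: [5, 8, 9].

χ(G) = 2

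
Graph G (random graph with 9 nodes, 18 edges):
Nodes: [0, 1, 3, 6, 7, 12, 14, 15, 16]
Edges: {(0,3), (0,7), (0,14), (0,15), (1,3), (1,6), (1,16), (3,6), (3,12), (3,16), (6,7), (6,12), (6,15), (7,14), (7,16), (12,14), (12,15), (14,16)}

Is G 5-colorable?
A valid 5-coloring: color 1: [3, 14, 15]; color 2: [0, 6, 16]; color 3: [1, 7, 12].
(χ(G) = 3 ≤ 5.)

Yes, G is 5-colorable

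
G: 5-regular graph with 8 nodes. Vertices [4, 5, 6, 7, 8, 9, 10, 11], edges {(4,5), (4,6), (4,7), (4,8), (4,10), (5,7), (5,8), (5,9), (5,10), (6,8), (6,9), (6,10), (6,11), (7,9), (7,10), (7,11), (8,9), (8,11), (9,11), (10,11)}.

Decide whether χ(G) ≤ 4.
A valid 4-coloring: color 1: [7, 8]; color 2: [9, 10]; color 3: [5, 6]; color 4: [4, 11].
(χ(G) = 4 ≤ 4.)

Yes, G is 4-colorable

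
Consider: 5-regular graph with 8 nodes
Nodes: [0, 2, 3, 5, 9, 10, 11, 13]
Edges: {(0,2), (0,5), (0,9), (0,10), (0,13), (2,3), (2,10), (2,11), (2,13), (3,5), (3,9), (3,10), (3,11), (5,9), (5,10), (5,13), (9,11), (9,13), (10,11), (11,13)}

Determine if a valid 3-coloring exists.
No, G is not 3-colorable

The clique on vertices [0, 5, 9, 13] has size 4 > 3, so it alone needs 4 colors.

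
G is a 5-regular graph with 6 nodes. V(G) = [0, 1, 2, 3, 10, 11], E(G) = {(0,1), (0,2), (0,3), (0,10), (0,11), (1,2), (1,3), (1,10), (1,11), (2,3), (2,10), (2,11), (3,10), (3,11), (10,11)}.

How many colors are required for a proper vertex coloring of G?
Clique number ω(G) = 6 (lower bound: χ ≥ ω).
The clique on [0, 1, 2, 3, 10, 11] has size 6, forcing χ ≥ 6, and the coloring below uses 6 colors, so χ(G) = 6.
A valid 6-coloring: color 1: [0]; color 2: [11]; color 3: [2]; color 4: [3]; color 5: [10]; color 6: [1].

χ(G) = 6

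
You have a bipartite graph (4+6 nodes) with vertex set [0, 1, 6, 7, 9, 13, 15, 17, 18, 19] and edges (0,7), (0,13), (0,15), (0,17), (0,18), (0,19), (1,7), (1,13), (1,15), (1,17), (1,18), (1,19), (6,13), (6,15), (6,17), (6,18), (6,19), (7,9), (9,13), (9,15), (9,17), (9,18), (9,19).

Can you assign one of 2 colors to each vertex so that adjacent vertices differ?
A valid 2-coloring: color 1: [0, 1, 6, 9]; color 2: [7, 13, 15, 17, 18, 19].
(χ(G) = 2 ≤ 2.)

Yes, G is 2-colorable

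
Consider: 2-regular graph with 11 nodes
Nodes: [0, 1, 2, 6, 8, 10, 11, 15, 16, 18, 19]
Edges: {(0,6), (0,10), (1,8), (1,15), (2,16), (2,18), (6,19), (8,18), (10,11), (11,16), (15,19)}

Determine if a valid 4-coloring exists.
Yes, G is 4-colorable

A valid 4-coloring: color 1: [0, 2, 8, 11, 19]; color 2: [6, 10, 15, 16, 18]; color 3: [1].
(χ(G) = 3 ≤ 4.)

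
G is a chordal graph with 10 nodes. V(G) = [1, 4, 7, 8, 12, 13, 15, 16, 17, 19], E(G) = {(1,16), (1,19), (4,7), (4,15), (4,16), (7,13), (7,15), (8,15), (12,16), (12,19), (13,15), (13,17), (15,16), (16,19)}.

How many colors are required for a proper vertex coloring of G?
χ(G) = 3

Clique number ω(G) = 3 (lower bound: χ ≥ ω).
The clique on [1, 16, 19] has size 3, forcing χ ≥ 3, and the coloring below uses 3 colors, so χ(G) = 3.
A valid 3-coloring: color 1: [7, 8, 16, 17]; color 2: [15, 19]; color 3: [1, 4, 12, 13].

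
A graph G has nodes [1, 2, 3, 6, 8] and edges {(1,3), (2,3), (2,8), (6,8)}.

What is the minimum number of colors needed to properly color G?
χ(G) = 2

Clique number ω(G) = 2 (lower bound: χ ≥ ω).
The graph is bipartite (no odd cycle), so 2 colors suffice: χ(G) = 2.
A valid 2-coloring: color 1: [1, 2, 6]; color 2: [3, 8].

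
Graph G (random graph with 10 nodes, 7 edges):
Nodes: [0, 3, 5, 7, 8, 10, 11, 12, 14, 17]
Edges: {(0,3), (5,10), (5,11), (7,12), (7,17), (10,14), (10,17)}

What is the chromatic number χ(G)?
χ(G) = 2

Clique number ω(G) = 2 (lower bound: χ ≥ ω).
The graph is bipartite (no odd cycle), so 2 colors suffice: χ(G) = 2.
A valid 2-coloring: color 1: [3, 7, 8, 10, 11]; color 2: [0, 5, 12, 14, 17].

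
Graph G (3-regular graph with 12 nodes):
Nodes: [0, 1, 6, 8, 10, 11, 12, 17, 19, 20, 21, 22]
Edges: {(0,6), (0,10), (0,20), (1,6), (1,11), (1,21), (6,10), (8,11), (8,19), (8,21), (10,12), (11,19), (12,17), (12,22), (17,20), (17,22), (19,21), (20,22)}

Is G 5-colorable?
A valid 5-coloring: color 1: [0, 1, 17, 19]; color 2: [6, 8, 12, 20]; color 3: [10, 11, 21, 22].
(χ(G) = 3 ≤ 5.)

Yes, G is 5-colorable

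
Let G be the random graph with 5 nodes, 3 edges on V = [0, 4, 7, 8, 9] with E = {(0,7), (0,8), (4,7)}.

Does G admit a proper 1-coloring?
No, G is not 1-colorable

Edge (0,8) forces its endpoints to differ, so 1 color is not enough.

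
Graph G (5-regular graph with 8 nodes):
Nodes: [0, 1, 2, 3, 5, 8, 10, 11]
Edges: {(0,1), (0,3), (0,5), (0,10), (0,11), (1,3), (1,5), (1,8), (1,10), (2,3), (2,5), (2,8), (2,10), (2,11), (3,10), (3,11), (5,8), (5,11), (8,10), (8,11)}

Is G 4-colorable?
A valid 4-coloring: color 1: [0, 8]; color 2: [1, 2]; color 3: [3, 5]; color 4: [10, 11].
(χ(G) = 4 ≤ 4.)

Yes, G is 4-colorable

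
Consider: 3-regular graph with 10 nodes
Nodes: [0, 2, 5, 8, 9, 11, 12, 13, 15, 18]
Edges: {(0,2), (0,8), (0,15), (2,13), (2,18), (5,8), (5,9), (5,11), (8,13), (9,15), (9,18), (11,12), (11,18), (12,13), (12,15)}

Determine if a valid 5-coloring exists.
Yes, G is 5-colorable

A valid 5-coloring: color 1: [2, 8, 11, 15]; color 2: [0, 9, 12]; color 3: [5, 13, 18].
(χ(G) = 3 ≤ 5.)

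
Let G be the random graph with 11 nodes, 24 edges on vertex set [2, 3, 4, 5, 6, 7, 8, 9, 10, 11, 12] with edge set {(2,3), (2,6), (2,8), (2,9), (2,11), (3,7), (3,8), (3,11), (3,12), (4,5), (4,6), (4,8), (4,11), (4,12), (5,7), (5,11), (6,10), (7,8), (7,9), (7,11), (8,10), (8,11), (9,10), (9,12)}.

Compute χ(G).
χ(G) = 4

Clique number ω(G) = 4 (lower bound: χ ≥ ω).
The clique on [2, 3, 8, 11] has size 4, forcing χ ≥ 4, and the coloring below uses 4 colors, so χ(G) = 4.
A valid 4-coloring: color 1: [10, 11, 12]; color 2: [5, 6, 8, 9]; color 3: [2, 4, 7]; color 4: [3].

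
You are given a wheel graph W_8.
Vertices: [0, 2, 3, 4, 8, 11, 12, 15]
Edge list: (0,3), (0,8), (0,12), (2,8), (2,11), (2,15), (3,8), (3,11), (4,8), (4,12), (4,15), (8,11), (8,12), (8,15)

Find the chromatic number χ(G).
χ(G) = 4

Clique number ω(G) = 3 (lower bound: χ ≥ ω).
Odd cycle [12, 4, 15, 2, 11, 3, 0] needs 3 colors (χ ≥ 3).
Vertex 8 is adjacent to every vertex of [0, 2, 3, 4, 11, 12, 15], which already need 3 colors among themselves, so 8 needs a new color (χ ≥ 4).
The coloring below uses 4 colors, so χ(G) = 4.
A valid 4-coloring: color 1: [8]; color 2: [3, 12, 15]; color 3: [0, 2, 4]; color 4: [11].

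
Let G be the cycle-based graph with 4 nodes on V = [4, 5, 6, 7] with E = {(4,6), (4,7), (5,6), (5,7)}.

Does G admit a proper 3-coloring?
A valid 3-coloring: color 1: [4, 5]; color 2: [6, 7].
(χ(G) = 2 ≤ 3.)

Yes, G is 3-colorable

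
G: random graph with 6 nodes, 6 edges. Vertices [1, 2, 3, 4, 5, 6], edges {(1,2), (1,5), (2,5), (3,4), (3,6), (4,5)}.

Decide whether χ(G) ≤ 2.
The clique on vertices [1, 2, 5] has size 3 > 2, so it alone needs 3 colors.

No, G is not 2-colorable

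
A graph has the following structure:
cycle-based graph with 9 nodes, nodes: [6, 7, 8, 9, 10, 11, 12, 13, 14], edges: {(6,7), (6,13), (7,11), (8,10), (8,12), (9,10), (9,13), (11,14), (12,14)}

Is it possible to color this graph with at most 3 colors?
Yes, G is 3-colorable

A valid 3-coloring: color 1: [6, 9, 11, 12]; color 2: [7, 8, 13, 14]; color 3: [10].
(χ(G) = 3 ≤ 3.)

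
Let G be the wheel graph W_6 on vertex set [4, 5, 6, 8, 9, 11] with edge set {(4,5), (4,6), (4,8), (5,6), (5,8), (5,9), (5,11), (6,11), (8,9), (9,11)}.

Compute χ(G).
χ(G) = 4

Clique number ω(G) = 3 (lower bound: χ ≥ ω).
Odd cycle [8, 9, 11, 6, 4] needs 3 colors (χ ≥ 3).
Vertex 5 is adjacent to every vertex of [4, 6, 8, 9, 11], which already need 3 colors among themselves, so 5 needs a new color (χ ≥ 4).
The coloring below uses 4 colors, so χ(G) = 4.
A valid 4-coloring: color 1: [5]; color 2: [6, 8]; color 3: [4, 9]; color 4: [11].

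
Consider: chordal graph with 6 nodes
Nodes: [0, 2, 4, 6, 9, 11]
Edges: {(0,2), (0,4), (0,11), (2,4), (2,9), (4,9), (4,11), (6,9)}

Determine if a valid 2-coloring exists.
The clique on vertices [0, 2, 4] has size 3 > 2, so it alone needs 3 colors.

No, G is not 2-colorable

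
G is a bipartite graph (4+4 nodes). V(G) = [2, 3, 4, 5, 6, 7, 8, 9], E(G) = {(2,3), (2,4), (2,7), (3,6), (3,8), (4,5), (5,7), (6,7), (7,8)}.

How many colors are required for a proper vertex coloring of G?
Clique number ω(G) = 2 (lower bound: χ ≥ ω).
The graph is bipartite (no odd cycle), so 2 colors suffice: χ(G) = 2.
A valid 2-coloring: color 1: [3, 4, 7, 9]; color 2: [2, 5, 6, 8].

χ(G) = 2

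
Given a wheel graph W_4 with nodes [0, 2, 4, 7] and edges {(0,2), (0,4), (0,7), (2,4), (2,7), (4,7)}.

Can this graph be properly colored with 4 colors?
A valid 4-coloring: color 1: [7]; color 2: [4]; color 3: [0]; color 4: [2].
(χ(G) = 4 ≤ 4.)

Yes, G is 4-colorable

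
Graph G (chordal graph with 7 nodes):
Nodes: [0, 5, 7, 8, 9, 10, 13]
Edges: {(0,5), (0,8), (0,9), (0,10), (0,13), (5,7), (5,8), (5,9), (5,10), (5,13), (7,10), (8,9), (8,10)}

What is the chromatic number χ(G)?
χ(G) = 4

Clique number ω(G) = 4 (lower bound: χ ≥ ω).
The clique on [0, 5, 8, 9] has size 4, forcing χ ≥ 4, and the coloring below uses 4 colors, so χ(G) = 4.
A valid 4-coloring: color 1: [5]; color 2: [0, 7]; color 3: [8, 13]; color 4: [9, 10].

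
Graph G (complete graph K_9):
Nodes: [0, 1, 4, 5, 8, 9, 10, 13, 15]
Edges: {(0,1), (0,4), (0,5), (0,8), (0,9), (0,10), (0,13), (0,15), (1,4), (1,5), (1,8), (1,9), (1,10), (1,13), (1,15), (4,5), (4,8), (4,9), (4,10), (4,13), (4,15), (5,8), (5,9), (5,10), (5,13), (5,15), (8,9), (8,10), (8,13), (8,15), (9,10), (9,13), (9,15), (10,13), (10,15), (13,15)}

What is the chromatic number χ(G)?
Clique number ω(G) = 9 (lower bound: χ ≥ ω).
The clique on [0, 1, 4, 5, 8, 9, 10, 13, 15] has size 9, forcing χ ≥ 9, and the coloring below uses 9 colors, so χ(G) = 9.
A valid 9-coloring: color 1: [5]; color 2: [4]; color 3: [13]; color 4: [15]; color 5: [9]; color 6: [10]; color 7: [1]; color 8: [0]; color 9: [8].

χ(G) = 9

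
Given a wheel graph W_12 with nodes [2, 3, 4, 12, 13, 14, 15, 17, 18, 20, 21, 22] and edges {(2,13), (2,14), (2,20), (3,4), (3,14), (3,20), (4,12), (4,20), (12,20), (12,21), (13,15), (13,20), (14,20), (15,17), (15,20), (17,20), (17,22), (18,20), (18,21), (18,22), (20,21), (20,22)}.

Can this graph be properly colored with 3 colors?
Odd cycle [4, 12, 21, 18, 22, 17, 15, 13, 2, 14, 3] needs 3 colors (χ ≥ 3).
Vertex 20 is adjacent to every vertex of [2, 3, 4, 12, 13, 14, 15, 17, 18, 21, 22], which already need 3 colors among themselves, so 20 needs a new color (χ ≥ 4).
Hence χ(G) ≥ 4 > 3, so no proper 3-coloring exists.

No, G is not 3-colorable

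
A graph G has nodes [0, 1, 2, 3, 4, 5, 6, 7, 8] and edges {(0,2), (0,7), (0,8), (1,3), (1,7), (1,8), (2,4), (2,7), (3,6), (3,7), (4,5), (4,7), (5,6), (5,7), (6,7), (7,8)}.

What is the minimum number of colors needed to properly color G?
χ(G) = 3

Clique number ω(G) = 3 (lower bound: χ ≥ ω).
The clique on [0, 7, 8] has size 3, forcing χ ≥ 3, and the coloring below uses 3 colors, so χ(G) = 3.
A valid 3-coloring: color 1: [7]; color 2: [0, 1, 4, 6]; color 3: [2, 3, 5, 8].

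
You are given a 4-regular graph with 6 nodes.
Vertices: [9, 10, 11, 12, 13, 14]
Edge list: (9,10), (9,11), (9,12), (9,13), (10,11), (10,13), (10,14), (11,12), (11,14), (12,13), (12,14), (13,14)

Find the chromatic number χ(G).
Clique number ω(G) = 3 (lower bound: χ ≥ ω).
The clique on [9, 10, 11] has size 3, forcing χ ≥ 3, and the coloring below uses 3 colors, so χ(G) = 3.
A valid 3-coloring: color 1: [10, 12]; color 2: [11, 13]; color 3: [9, 14].

χ(G) = 3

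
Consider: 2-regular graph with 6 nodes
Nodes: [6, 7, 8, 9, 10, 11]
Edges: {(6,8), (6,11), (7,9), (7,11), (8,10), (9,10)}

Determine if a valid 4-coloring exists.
A valid 4-coloring: color 1: [8, 9, 11]; color 2: [6, 7, 10].
(χ(G) = 2 ≤ 4.)

Yes, G is 4-colorable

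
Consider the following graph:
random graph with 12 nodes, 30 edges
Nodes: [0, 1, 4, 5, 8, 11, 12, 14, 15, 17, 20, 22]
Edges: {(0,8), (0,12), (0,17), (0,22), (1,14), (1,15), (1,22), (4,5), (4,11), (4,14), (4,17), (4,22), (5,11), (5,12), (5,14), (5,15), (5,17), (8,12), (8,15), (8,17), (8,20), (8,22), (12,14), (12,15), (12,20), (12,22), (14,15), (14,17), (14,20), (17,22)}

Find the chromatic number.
χ(G) = 4

Clique number ω(G) = 4 (lower bound: χ ≥ ω).
The clique on [4, 5, 14, 17] has size 4, forcing χ ≥ 4, and the coloring below uses 4 colors, so χ(G) = 4.
A valid 4-coloring: color 1: [8, 11, 14]; color 2: [1, 12, 17]; color 3: [5, 20, 22]; color 4: [0, 4, 15].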